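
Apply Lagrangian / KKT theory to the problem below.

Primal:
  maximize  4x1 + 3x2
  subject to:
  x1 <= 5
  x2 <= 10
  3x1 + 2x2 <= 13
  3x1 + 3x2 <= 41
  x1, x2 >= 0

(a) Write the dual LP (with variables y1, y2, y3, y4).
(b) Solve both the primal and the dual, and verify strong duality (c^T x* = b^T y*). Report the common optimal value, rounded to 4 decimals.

The standard primal-dual pair for 'max c^T x s.t. A x <= b, x >= 0' is:
  Dual:  min b^T y  s.t.  A^T y >= c,  y >= 0.

So the dual LP is:
  minimize  5y1 + 10y2 + 13y3 + 41y4
  subject to:
    y1 + 3y3 + 3y4 >= 4
    y2 + 2y3 + 3y4 >= 3
    y1, y2, y3, y4 >= 0

Solving the primal: x* = (0, 6.5).
  primal value c^T x* = 19.5.
Solving the dual: y* = (0, 0, 1.5, 0).
  dual value b^T y* = 19.5.
Strong duality: c^T x* = b^T y*. Confirmed.

19.5


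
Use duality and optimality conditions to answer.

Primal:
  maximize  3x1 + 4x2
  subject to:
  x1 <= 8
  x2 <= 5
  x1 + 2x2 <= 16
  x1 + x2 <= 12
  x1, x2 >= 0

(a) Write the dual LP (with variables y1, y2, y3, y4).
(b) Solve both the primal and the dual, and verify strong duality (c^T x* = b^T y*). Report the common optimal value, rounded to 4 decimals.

The standard primal-dual pair for 'max c^T x s.t. A x <= b, x >= 0' is:
  Dual:  min b^T y  s.t.  A^T y >= c,  y >= 0.

So the dual LP is:
  minimize  8y1 + 5y2 + 16y3 + 12y4
  subject to:
    y1 + y3 + y4 >= 3
    y2 + 2y3 + y4 >= 4
    y1, y2, y3, y4 >= 0

Solving the primal: x* = (8, 4).
  primal value c^T x* = 40.
Solving the dual: y* = (0, 0, 1, 2).
  dual value b^T y* = 40.
Strong duality: c^T x* = b^T y*. Confirmed.

40


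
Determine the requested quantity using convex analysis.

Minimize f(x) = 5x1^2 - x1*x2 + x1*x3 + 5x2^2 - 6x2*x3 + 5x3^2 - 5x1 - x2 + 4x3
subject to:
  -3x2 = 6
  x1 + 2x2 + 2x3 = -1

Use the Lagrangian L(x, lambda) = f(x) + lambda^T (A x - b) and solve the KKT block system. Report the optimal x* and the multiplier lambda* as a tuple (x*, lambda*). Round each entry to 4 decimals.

Form the Lagrangian:
  L(x, lambda) = (1/2) x^T Q x + c^T x + lambda^T (A x - b)
Stationarity (grad_x L = 0): Q x + c + A^T lambda = 0.
Primal feasibility: A x = b.

This gives the KKT block system:
  [ Q   A^T ] [ x     ]   [-c ]
  [ A    0  ] [ lambda ] = [ b ]

Solving the linear system:
  x*      = (1.4783, -2, 0.7609)
  lambda* = (-17.3768, -12.5435)
  f(x*)   = 44.6848

x* = (1.4783, -2, 0.7609), lambda* = (-17.3768, -12.5435)


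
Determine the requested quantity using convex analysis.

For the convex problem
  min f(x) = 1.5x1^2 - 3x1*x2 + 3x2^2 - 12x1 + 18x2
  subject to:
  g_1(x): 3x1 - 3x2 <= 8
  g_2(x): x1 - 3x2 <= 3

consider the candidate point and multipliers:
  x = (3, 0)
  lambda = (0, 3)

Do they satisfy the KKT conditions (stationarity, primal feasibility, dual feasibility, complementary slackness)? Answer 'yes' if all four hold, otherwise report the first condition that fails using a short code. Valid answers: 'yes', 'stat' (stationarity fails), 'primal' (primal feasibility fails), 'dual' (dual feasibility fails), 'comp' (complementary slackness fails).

Gradient of f: grad f(x) = Q x + c = (-3, 9)
Constraint values g_i(x) = a_i^T x - b_i:
  g_1((3, 0)) = 1
  g_2((3, 0)) = 0
Stationarity residual: grad f(x) + sum_i lambda_i a_i = (0, 0)
  -> stationarity OK
Primal feasibility (all g_i <= 0): FAILS
Dual feasibility (all lambda_i >= 0): OK
Complementary slackness (lambda_i * g_i(x) = 0 for all i): OK

Verdict: the first failing condition is primal_feasibility -> primal.

primal


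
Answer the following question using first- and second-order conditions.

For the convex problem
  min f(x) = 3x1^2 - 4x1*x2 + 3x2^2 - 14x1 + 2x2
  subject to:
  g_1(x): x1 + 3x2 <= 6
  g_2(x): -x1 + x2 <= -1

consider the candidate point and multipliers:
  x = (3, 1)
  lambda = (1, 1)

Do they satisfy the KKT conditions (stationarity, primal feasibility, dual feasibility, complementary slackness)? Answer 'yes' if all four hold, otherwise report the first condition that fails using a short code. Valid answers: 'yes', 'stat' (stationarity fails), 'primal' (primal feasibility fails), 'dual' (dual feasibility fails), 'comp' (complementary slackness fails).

Gradient of f: grad f(x) = Q x + c = (0, -4)
Constraint values g_i(x) = a_i^T x - b_i:
  g_1((3, 1)) = 0
  g_2((3, 1)) = -1
Stationarity residual: grad f(x) + sum_i lambda_i a_i = (0, 0)
  -> stationarity OK
Primal feasibility (all g_i <= 0): OK
Dual feasibility (all lambda_i >= 0): OK
Complementary slackness (lambda_i * g_i(x) = 0 for all i): FAILS

Verdict: the first failing condition is complementary_slackness -> comp.

comp


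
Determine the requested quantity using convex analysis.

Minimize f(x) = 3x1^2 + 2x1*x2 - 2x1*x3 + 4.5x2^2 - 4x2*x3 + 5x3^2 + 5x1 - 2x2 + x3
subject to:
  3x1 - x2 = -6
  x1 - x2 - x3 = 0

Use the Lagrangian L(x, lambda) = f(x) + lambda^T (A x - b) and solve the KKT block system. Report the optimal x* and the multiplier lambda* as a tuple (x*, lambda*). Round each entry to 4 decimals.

Form the Lagrangian:
  L(x, lambda) = (1/2) x^T Q x + c^T x + lambda^T (A x - b)
Stationarity (grad_x L = 0): Q x + c + A^T lambda = 0.
Primal feasibility: A x = b.

This gives the KKT block system:
  [ Q   A^T ] [ x     ]   [-c ]
  [ A    0  ] [ lambda ] = [ b ]

Solving the linear system:
  x*      = (-2.1692, -0.5077, -1.6615)
  lambda* = (4.9846, -9.2462)
  f(x*)   = 9.2077

x* = (-2.1692, -0.5077, -1.6615), lambda* = (4.9846, -9.2462)


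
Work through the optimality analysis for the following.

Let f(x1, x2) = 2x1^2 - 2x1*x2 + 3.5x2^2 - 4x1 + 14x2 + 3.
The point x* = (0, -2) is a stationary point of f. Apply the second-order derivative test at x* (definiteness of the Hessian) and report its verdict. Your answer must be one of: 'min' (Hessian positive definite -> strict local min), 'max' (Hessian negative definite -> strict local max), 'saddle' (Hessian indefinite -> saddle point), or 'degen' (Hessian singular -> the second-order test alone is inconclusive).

Compute the Hessian H = grad^2 f:
  H = [[4, -2], [-2, 7]]
Verify stationarity: grad f(x*) = H x* + g = (0, 0).
Eigenvalues of H: 3, 8.
Both eigenvalues > 0, so H is positive definite -> x* is a strict local min.

min


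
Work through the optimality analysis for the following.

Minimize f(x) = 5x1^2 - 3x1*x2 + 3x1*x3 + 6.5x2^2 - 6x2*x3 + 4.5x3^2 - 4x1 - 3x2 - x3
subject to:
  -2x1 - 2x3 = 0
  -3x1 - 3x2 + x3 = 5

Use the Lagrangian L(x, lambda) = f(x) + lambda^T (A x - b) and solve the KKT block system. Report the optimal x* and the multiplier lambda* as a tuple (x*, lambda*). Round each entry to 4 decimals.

Form the Lagrangian:
  L(x, lambda) = (1/2) x^T Q x + c^T x + lambda^T (A x - b)
Stationarity (grad_x L = 0): Q x + c + A^T lambda = 0.
Primal feasibility: A x = b.

This gives the KKT block system:
  [ Q   A^T ] [ x     ]   [-c ]
  [ A    0  ] [ lambda ] = [ b ]

Solving the linear system:
  x*      = (-0.8854, -0.4862, 0.8854)
  lambda* = (1.6186, -3.9921)
  f(x*)   = 12.0375

x* = (-0.8854, -0.4862, 0.8854), lambda* = (1.6186, -3.9921)


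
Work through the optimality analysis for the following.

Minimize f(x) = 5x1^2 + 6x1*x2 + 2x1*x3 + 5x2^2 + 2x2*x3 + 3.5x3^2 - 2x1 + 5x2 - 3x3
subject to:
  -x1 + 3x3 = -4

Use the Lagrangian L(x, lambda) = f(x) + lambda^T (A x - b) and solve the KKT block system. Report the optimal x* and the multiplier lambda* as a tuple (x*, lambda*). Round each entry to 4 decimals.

Form the Lagrangian:
  L(x, lambda) = (1/2) x^T Q x + c^T x + lambda^T (A x - b)
Stationarity (grad_x L = 0): Q x + c + A^T lambda = 0.
Primal feasibility: A x = b.

This gives the KKT block system:
  [ Q   A^T ] [ x     ]   [-c ]
  [ A    0  ] [ lambda ] = [ b ]

Solving the linear system:
  x*      = (1.3478, -1.1319, -0.8841)
  lambda* = (2.9188)
  f(x*)   = 2.9862

x* = (1.3478, -1.1319, -0.8841), lambda* = (2.9188)


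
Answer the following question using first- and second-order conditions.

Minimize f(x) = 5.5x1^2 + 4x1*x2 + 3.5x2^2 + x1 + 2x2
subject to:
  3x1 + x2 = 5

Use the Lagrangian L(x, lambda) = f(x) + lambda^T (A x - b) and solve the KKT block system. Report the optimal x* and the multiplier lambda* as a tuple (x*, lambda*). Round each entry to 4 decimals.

Form the Lagrangian:
  L(x, lambda) = (1/2) x^T Q x + c^T x + lambda^T (A x - b)
Stationarity (grad_x L = 0): Q x + c + A^T lambda = 0.
Primal feasibility: A x = b.

This gives the KKT block system:
  [ Q   A^T ] [ x     ]   [-c ]
  [ A    0  ] [ lambda ] = [ b ]

Solving the linear system:
  x*      = (1.8, -0.4)
  lambda* = (-6.4)
  f(x*)   = 16.5

x* = (1.8, -0.4), lambda* = (-6.4)


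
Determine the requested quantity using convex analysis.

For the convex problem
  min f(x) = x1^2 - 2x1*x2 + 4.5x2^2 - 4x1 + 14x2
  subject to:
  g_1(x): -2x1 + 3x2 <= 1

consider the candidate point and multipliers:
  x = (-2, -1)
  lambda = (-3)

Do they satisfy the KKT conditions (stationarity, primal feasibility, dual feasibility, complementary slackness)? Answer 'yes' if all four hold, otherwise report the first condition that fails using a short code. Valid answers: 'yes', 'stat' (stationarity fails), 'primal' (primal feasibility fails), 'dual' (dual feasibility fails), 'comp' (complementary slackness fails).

Gradient of f: grad f(x) = Q x + c = (-6, 9)
Constraint values g_i(x) = a_i^T x - b_i:
  g_1((-2, -1)) = 0
Stationarity residual: grad f(x) + sum_i lambda_i a_i = (0, 0)
  -> stationarity OK
Primal feasibility (all g_i <= 0): OK
Dual feasibility (all lambda_i >= 0): FAILS
Complementary slackness (lambda_i * g_i(x) = 0 for all i): OK

Verdict: the first failing condition is dual_feasibility -> dual.

dual


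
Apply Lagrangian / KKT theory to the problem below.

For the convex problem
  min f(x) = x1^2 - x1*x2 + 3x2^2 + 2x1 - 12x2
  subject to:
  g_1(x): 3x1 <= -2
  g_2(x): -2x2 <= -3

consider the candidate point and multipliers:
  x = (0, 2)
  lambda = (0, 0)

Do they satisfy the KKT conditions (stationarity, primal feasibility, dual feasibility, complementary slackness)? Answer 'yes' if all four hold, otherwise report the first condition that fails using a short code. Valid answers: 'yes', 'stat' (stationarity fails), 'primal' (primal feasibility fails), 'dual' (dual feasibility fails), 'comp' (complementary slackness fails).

Gradient of f: grad f(x) = Q x + c = (0, 0)
Constraint values g_i(x) = a_i^T x - b_i:
  g_1((0, 2)) = 2
  g_2((0, 2)) = -1
Stationarity residual: grad f(x) + sum_i lambda_i a_i = (0, 0)
  -> stationarity OK
Primal feasibility (all g_i <= 0): FAILS
Dual feasibility (all lambda_i >= 0): OK
Complementary slackness (lambda_i * g_i(x) = 0 for all i): OK

Verdict: the first failing condition is primal_feasibility -> primal.

primal


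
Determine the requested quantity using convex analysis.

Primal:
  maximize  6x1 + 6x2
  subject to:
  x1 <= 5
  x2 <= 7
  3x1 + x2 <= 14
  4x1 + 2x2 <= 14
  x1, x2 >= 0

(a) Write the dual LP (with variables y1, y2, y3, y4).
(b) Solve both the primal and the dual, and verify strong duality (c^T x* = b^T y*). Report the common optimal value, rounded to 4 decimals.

The standard primal-dual pair for 'max c^T x s.t. A x <= b, x >= 0' is:
  Dual:  min b^T y  s.t.  A^T y >= c,  y >= 0.

So the dual LP is:
  minimize  5y1 + 7y2 + 14y3 + 14y4
  subject to:
    y1 + 3y3 + 4y4 >= 6
    y2 + y3 + 2y4 >= 6
    y1, y2, y3, y4 >= 0

Solving the primal: x* = (0, 7).
  primal value c^T x* = 42.
Solving the dual: y* = (0, 3, 0, 1.5).
  dual value b^T y* = 42.
Strong duality: c^T x* = b^T y*. Confirmed.

42


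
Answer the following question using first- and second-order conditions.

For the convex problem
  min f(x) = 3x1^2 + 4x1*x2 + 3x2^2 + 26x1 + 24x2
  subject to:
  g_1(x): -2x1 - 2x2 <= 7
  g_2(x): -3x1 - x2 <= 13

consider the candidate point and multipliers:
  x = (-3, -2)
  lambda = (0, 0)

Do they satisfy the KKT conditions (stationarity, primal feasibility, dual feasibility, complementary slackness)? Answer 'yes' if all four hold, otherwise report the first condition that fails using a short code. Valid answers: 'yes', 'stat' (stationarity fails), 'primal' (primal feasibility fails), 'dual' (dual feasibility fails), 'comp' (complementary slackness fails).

Gradient of f: grad f(x) = Q x + c = (0, 0)
Constraint values g_i(x) = a_i^T x - b_i:
  g_1((-3, -2)) = 3
  g_2((-3, -2)) = -2
Stationarity residual: grad f(x) + sum_i lambda_i a_i = (0, 0)
  -> stationarity OK
Primal feasibility (all g_i <= 0): FAILS
Dual feasibility (all lambda_i >= 0): OK
Complementary slackness (lambda_i * g_i(x) = 0 for all i): OK

Verdict: the first failing condition is primal_feasibility -> primal.

primal


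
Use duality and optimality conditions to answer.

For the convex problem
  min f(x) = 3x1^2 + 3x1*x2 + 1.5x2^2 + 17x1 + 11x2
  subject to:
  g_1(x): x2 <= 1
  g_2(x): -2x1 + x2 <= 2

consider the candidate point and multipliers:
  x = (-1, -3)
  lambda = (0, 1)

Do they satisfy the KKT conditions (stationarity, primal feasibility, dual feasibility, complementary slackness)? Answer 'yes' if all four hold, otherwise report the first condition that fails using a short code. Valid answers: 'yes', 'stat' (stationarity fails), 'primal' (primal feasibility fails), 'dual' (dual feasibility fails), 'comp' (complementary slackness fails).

Gradient of f: grad f(x) = Q x + c = (2, -1)
Constraint values g_i(x) = a_i^T x - b_i:
  g_1((-1, -3)) = -4
  g_2((-1, -3)) = -3
Stationarity residual: grad f(x) + sum_i lambda_i a_i = (0, 0)
  -> stationarity OK
Primal feasibility (all g_i <= 0): OK
Dual feasibility (all lambda_i >= 0): OK
Complementary slackness (lambda_i * g_i(x) = 0 for all i): FAILS

Verdict: the first failing condition is complementary_slackness -> comp.

comp


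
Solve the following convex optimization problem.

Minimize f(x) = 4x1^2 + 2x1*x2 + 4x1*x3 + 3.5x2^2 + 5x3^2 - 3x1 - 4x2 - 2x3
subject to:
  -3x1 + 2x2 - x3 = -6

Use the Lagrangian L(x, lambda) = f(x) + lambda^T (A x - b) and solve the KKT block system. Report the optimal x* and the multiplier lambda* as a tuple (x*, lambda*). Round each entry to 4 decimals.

Form the Lagrangian:
  L(x, lambda) = (1/2) x^T Q x + c^T x + lambda^T (A x - b)
Stationarity (grad_x L = 0): Q x + c + A^T lambda = 0.
Primal feasibility: A x = b.

This gives the KKT block system:
  [ Q   A^T ] [ x     ]   [-c ]
  [ A    0  ] [ lambda ] = [ b ]

Solving the linear system:
  x*      = (1.6268, -0.6524, -0.1851)
  lambda* = (2.6564)
  f(x*)   = 7.0189

x* = (1.6268, -0.6524, -0.1851), lambda* = (2.6564)


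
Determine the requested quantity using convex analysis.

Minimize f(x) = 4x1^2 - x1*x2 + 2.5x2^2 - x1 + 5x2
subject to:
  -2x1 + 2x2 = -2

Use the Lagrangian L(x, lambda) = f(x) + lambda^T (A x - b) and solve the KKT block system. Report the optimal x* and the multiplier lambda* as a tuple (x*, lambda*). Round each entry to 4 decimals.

Form the Lagrangian:
  L(x, lambda) = (1/2) x^T Q x + c^T x + lambda^T (A x - b)
Stationarity (grad_x L = 0): Q x + c + A^T lambda = 0.
Primal feasibility: A x = b.

This gives the KKT block system:
  [ Q   A^T ] [ x     ]   [-c ]
  [ A    0  ] [ lambda ] = [ b ]

Solving the linear system:
  x*      = (0, -1)
  lambda* = (0)
  f(x*)   = -2.5

x* = (0, -1), lambda* = (0)


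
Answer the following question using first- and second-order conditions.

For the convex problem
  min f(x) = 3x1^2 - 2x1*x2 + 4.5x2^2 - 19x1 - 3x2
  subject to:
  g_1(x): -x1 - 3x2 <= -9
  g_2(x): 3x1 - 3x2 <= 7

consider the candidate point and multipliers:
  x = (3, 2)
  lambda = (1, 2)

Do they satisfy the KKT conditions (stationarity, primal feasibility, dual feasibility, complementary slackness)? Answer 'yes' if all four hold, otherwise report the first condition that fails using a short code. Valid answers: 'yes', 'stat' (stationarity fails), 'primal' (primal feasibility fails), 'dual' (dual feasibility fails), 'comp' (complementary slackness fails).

Gradient of f: grad f(x) = Q x + c = (-5, 9)
Constraint values g_i(x) = a_i^T x - b_i:
  g_1((3, 2)) = 0
  g_2((3, 2)) = -4
Stationarity residual: grad f(x) + sum_i lambda_i a_i = (0, 0)
  -> stationarity OK
Primal feasibility (all g_i <= 0): OK
Dual feasibility (all lambda_i >= 0): OK
Complementary slackness (lambda_i * g_i(x) = 0 for all i): FAILS

Verdict: the first failing condition is complementary_slackness -> comp.

comp


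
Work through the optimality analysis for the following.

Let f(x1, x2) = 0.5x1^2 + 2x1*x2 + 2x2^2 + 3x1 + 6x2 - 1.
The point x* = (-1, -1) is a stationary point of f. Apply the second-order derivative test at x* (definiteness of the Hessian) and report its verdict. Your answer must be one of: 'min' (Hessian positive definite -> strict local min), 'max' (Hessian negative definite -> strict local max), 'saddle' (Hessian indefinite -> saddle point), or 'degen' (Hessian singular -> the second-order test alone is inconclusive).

Compute the Hessian H = grad^2 f:
  H = [[1, 2], [2, 4]]
Verify stationarity: grad f(x*) = H x* + g = (0, 0).
Eigenvalues of H: 0, 5.
H has a zero eigenvalue (singular; positive semidefinite but not definite), so H is neither positive definite, negative definite, nor indefinite. The second-order test alone is inconclusive -> degen.
(Indeed, f is constant along the null direction of H through x*, so x* is not a strict local extremum.)

degen


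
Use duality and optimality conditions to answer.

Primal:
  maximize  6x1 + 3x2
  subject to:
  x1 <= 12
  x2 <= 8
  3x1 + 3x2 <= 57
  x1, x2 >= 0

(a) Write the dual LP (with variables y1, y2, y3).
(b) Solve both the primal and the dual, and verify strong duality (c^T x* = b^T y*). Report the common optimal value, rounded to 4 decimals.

The standard primal-dual pair for 'max c^T x s.t. A x <= b, x >= 0' is:
  Dual:  min b^T y  s.t.  A^T y >= c,  y >= 0.

So the dual LP is:
  minimize  12y1 + 8y2 + 57y3
  subject to:
    y1 + 3y3 >= 6
    y2 + 3y3 >= 3
    y1, y2, y3 >= 0

Solving the primal: x* = (12, 7).
  primal value c^T x* = 93.
Solving the dual: y* = (3, 0, 1).
  dual value b^T y* = 93.
Strong duality: c^T x* = b^T y*. Confirmed.

93


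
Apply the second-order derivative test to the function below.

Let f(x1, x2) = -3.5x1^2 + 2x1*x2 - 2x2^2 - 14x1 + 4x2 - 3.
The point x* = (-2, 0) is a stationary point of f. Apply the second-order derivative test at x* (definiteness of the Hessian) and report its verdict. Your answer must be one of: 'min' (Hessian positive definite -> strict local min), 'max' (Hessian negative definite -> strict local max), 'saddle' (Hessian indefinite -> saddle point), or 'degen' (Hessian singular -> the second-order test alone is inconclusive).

Compute the Hessian H = grad^2 f:
  H = [[-7, 2], [2, -4]]
Verify stationarity: grad f(x*) = H x* + g = (0, 0).
Eigenvalues of H: -8, -3.
Both eigenvalues < 0, so H is negative definite -> x* is a strict local max.

max


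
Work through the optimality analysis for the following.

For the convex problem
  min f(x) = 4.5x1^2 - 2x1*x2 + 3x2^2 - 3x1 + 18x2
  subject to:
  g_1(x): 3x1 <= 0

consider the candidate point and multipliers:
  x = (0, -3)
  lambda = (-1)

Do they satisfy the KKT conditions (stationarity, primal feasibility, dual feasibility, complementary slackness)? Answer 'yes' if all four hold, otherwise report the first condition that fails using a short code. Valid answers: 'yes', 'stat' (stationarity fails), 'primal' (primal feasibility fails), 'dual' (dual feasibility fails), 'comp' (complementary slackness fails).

Gradient of f: grad f(x) = Q x + c = (3, 0)
Constraint values g_i(x) = a_i^T x - b_i:
  g_1((0, -3)) = 0
Stationarity residual: grad f(x) + sum_i lambda_i a_i = (0, 0)
  -> stationarity OK
Primal feasibility (all g_i <= 0): OK
Dual feasibility (all lambda_i >= 0): FAILS
Complementary slackness (lambda_i * g_i(x) = 0 for all i): OK

Verdict: the first failing condition is dual_feasibility -> dual.

dual


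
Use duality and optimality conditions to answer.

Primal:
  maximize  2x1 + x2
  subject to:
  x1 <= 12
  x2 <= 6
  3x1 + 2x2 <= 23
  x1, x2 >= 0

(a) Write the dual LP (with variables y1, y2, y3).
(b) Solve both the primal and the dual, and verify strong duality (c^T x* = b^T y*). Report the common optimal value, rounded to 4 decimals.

The standard primal-dual pair for 'max c^T x s.t. A x <= b, x >= 0' is:
  Dual:  min b^T y  s.t.  A^T y >= c,  y >= 0.

So the dual LP is:
  minimize  12y1 + 6y2 + 23y3
  subject to:
    y1 + 3y3 >= 2
    y2 + 2y3 >= 1
    y1, y2, y3 >= 0

Solving the primal: x* = (7.6667, 0).
  primal value c^T x* = 15.3333.
Solving the dual: y* = (0, 0, 0.6667).
  dual value b^T y* = 15.3333.
Strong duality: c^T x* = b^T y*. Confirmed.

15.3333


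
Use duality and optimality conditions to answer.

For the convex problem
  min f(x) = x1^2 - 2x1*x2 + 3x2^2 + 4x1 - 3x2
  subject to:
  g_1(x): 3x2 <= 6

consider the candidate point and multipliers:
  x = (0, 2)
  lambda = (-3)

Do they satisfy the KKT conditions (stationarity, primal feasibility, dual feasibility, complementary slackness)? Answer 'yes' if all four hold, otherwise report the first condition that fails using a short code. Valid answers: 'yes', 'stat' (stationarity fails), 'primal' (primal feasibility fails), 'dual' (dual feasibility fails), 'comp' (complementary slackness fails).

Gradient of f: grad f(x) = Q x + c = (0, 9)
Constraint values g_i(x) = a_i^T x - b_i:
  g_1((0, 2)) = 0
Stationarity residual: grad f(x) + sum_i lambda_i a_i = (0, 0)
  -> stationarity OK
Primal feasibility (all g_i <= 0): OK
Dual feasibility (all lambda_i >= 0): FAILS
Complementary slackness (lambda_i * g_i(x) = 0 for all i): OK

Verdict: the first failing condition is dual_feasibility -> dual.

dual


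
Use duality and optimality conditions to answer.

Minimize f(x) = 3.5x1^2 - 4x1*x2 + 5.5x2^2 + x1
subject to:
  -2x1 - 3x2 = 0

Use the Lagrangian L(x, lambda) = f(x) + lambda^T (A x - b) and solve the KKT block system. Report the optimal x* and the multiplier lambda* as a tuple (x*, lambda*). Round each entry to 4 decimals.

Form the Lagrangian:
  L(x, lambda) = (1/2) x^T Q x + c^T x + lambda^T (A x - b)
Stationarity (grad_x L = 0): Q x + c + A^T lambda = 0.
Primal feasibility: A x = b.

This gives the KKT block system:
  [ Q   A^T ] [ x     ]   [-c ]
  [ A    0  ] [ lambda ] = [ b ]

Solving the linear system:
  x*      = (-0.0581, 0.0387)
  lambda* = (0.2194)
  f(x*)   = -0.029

x* = (-0.0581, 0.0387), lambda* = (0.2194)


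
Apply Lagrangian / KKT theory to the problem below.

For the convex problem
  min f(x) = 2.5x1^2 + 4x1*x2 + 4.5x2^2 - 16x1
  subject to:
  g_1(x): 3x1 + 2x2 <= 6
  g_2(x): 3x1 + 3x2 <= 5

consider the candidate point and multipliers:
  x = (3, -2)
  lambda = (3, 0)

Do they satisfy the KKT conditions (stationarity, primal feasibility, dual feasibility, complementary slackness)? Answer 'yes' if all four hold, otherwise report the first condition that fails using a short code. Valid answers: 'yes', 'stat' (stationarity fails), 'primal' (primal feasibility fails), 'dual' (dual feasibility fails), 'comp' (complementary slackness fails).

Gradient of f: grad f(x) = Q x + c = (-9, -6)
Constraint values g_i(x) = a_i^T x - b_i:
  g_1((3, -2)) = -1
  g_2((3, -2)) = -2
Stationarity residual: grad f(x) + sum_i lambda_i a_i = (0, 0)
  -> stationarity OK
Primal feasibility (all g_i <= 0): OK
Dual feasibility (all lambda_i >= 0): OK
Complementary slackness (lambda_i * g_i(x) = 0 for all i): FAILS

Verdict: the first failing condition is complementary_slackness -> comp.

comp


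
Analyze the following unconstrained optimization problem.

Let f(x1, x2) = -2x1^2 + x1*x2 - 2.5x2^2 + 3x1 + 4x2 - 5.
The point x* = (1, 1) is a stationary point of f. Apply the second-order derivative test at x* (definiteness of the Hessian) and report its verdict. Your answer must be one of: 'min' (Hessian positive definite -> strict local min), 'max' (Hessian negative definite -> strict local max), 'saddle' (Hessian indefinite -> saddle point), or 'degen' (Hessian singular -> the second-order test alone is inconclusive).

Compute the Hessian H = grad^2 f:
  H = [[-4, 1], [1, -5]]
Verify stationarity: grad f(x*) = H x* + g = (0, 0).
Eigenvalues of H: -5.618, -3.382.
Both eigenvalues < 0, so H is negative definite -> x* is a strict local max.

max


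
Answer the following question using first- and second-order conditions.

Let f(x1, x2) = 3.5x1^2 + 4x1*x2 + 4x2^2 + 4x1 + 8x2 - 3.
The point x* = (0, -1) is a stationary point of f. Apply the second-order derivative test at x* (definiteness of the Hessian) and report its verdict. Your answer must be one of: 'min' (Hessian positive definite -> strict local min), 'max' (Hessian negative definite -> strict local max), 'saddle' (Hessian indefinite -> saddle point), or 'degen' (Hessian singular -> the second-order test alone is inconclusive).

Compute the Hessian H = grad^2 f:
  H = [[7, 4], [4, 8]]
Verify stationarity: grad f(x*) = H x* + g = (0, 0).
Eigenvalues of H: 3.4689, 11.5311.
Both eigenvalues > 0, so H is positive definite -> x* is a strict local min.

min


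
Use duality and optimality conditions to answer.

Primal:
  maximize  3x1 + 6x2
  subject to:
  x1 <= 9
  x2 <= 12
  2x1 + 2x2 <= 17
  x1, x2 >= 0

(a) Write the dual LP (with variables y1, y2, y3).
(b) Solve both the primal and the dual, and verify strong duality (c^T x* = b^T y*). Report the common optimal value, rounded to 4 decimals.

The standard primal-dual pair for 'max c^T x s.t. A x <= b, x >= 0' is:
  Dual:  min b^T y  s.t.  A^T y >= c,  y >= 0.

So the dual LP is:
  minimize  9y1 + 12y2 + 17y3
  subject to:
    y1 + 2y3 >= 3
    y2 + 2y3 >= 6
    y1, y2, y3 >= 0

Solving the primal: x* = (0, 8.5).
  primal value c^T x* = 51.
Solving the dual: y* = (0, 0, 3).
  dual value b^T y* = 51.
Strong duality: c^T x* = b^T y*. Confirmed.

51


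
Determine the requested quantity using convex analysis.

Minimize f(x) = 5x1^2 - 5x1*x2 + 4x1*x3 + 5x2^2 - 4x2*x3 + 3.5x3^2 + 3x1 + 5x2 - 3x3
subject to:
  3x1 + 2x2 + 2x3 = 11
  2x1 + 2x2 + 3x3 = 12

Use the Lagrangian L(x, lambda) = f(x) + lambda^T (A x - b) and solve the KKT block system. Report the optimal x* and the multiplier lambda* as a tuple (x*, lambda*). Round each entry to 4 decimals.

Form the Lagrangian:
  L(x, lambda) = (1/2) x^T Q x + c^T x + lambda^T (A x - b)
Stationarity (grad_x L = 0): Q x + c + A^T lambda = 0.
Primal feasibility: A x = b.

This gives the KKT block system:
  [ Q   A^T ] [ x     ]   [-c ]
  [ A    0  ] [ lambda ] = [ b ]

Solving the linear system:
  x*      = (1.0906, 1.7736, 2.0906)
  lambda* = (-4.4792, 0.0189)
  f(x*)   = 27.4566

x* = (1.0906, 1.7736, 2.0906), lambda* = (-4.4792, 0.0189)


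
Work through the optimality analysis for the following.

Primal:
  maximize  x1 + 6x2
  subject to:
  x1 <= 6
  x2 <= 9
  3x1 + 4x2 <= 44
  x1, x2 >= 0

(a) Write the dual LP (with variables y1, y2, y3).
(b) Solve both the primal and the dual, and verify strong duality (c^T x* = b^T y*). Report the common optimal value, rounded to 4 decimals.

The standard primal-dual pair for 'max c^T x s.t. A x <= b, x >= 0' is:
  Dual:  min b^T y  s.t.  A^T y >= c,  y >= 0.

So the dual LP is:
  minimize  6y1 + 9y2 + 44y3
  subject to:
    y1 + 3y3 >= 1
    y2 + 4y3 >= 6
    y1, y2, y3 >= 0

Solving the primal: x* = (2.6667, 9).
  primal value c^T x* = 56.6667.
Solving the dual: y* = (0, 4.6667, 0.3333).
  dual value b^T y* = 56.6667.
Strong duality: c^T x* = b^T y*. Confirmed.

56.6667


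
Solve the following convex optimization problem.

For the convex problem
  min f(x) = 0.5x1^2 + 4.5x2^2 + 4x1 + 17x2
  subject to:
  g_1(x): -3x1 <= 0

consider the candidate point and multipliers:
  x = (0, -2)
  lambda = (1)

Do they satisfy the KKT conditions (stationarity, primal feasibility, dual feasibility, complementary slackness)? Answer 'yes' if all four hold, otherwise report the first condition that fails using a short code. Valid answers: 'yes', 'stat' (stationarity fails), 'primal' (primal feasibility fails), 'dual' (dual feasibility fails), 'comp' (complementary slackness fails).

Gradient of f: grad f(x) = Q x + c = (4, -1)
Constraint values g_i(x) = a_i^T x - b_i:
  g_1((0, -2)) = 0
Stationarity residual: grad f(x) + sum_i lambda_i a_i = (1, -1)
  -> stationarity FAILS
Primal feasibility (all g_i <= 0): OK
Dual feasibility (all lambda_i >= 0): OK
Complementary slackness (lambda_i * g_i(x) = 0 for all i): OK

Verdict: the first failing condition is stationarity -> stat.

stat


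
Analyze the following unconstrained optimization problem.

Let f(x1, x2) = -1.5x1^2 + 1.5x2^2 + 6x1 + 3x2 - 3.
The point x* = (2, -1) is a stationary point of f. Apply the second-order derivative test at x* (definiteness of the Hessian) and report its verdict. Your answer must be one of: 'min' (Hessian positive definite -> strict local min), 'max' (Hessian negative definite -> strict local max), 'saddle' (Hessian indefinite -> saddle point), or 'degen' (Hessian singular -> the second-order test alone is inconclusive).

Compute the Hessian H = grad^2 f:
  H = [[-3, 0], [0, 3]]
Verify stationarity: grad f(x*) = H x* + g = (0, 0).
Eigenvalues of H: -3, 3.
Eigenvalues have mixed signs, so H is indefinite -> x* is a saddle point.

saddle


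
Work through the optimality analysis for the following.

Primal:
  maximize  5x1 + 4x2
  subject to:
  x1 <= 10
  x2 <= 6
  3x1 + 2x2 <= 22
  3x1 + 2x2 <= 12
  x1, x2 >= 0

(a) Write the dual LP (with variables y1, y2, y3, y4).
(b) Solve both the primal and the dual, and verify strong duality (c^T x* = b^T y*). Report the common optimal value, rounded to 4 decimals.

The standard primal-dual pair for 'max c^T x s.t. A x <= b, x >= 0' is:
  Dual:  min b^T y  s.t.  A^T y >= c,  y >= 0.

So the dual LP is:
  minimize  10y1 + 6y2 + 22y3 + 12y4
  subject to:
    y1 + 3y3 + 3y4 >= 5
    y2 + 2y3 + 2y4 >= 4
    y1, y2, y3, y4 >= 0

Solving the primal: x* = (0, 6).
  primal value c^T x* = 24.
Solving the dual: y* = (0, 0.6667, 0, 1.6667).
  dual value b^T y* = 24.
Strong duality: c^T x* = b^T y*. Confirmed.

24


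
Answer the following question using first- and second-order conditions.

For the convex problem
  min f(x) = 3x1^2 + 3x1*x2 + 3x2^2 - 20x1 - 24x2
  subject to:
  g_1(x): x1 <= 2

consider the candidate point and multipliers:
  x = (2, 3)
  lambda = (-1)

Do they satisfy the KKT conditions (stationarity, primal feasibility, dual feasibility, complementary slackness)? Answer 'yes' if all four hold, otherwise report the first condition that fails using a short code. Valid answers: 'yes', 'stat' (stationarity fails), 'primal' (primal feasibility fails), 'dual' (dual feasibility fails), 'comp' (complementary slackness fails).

Gradient of f: grad f(x) = Q x + c = (1, 0)
Constraint values g_i(x) = a_i^T x - b_i:
  g_1((2, 3)) = 0
Stationarity residual: grad f(x) + sum_i lambda_i a_i = (0, 0)
  -> stationarity OK
Primal feasibility (all g_i <= 0): OK
Dual feasibility (all lambda_i >= 0): FAILS
Complementary slackness (lambda_i * g_i(x) = 0 for all i): OK

Verdict: the first failing condition is dual_feasibility -> dual.

dual


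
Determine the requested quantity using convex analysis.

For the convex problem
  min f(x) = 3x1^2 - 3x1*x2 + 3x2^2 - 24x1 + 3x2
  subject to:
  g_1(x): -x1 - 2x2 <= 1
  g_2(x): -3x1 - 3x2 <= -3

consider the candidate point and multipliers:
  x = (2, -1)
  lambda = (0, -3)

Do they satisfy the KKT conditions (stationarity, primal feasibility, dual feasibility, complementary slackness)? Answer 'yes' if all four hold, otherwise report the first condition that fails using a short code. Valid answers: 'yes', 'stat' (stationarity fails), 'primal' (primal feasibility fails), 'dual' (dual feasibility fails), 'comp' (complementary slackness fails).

Gradient of f: grad f(x) = Q x + c = (-9, -9)
Constraint values g_i(x) = a_i^T x - b_i:
  g_1((2, -1)) = -1
  g_2((2, -1)) = 0
Stationarity residual: grad f(x) + sum_i lambda_i a_i = (0, 0)
  -> stationarity OK
Primal feasibility (all g_i <= 0): OK
Dual feasibility (all lambda_i >= 0): FAILS
Complementary slackness (lambda_i * g_i(x) = 0 for all i): OK

Verdict: the first failing condition is dual_feasibility -> dual.

dual


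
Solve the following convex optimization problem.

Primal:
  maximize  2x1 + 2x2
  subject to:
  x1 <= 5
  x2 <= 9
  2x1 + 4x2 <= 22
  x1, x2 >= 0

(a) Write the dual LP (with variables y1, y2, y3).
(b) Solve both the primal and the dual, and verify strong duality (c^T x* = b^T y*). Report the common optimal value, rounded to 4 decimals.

The standard primal-dual pair for 'max c^T x s.t. A x <= b, x >= 0' is:
  Dual:  min b^T y  s.t.  A^T y >= c,  y >= 0.

So the dual LP is:
  minimize  5y1 + 9y2 + 22y3
  subject to:
    y1 + 2y3 >= 2
    y2 + 4y3 >= 2
    y1, y2, y3 >= 0

Solving the primal: x* = (5, 3).
  primal value c^T x* = 16.
Solving the dual: y* = (1, 0, 0.5).
  dual value b^T y* = 16.
Strong duality: c^T x* = b^T y*. Confirmed.

16


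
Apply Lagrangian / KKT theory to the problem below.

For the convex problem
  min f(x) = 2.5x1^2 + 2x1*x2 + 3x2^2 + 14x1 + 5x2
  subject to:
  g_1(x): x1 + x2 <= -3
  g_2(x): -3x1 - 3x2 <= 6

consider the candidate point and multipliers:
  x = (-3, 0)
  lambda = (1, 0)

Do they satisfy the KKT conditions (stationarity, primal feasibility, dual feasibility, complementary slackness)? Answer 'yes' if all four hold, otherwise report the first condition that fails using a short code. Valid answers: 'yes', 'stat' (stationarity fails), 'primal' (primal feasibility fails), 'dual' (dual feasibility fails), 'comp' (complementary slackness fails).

Gradient of f: grad f(x) = Q x + c = (-1, -1)
Constraint values g_i(x) = a_i^T x - b_i:
  g_1((-3, 0)) = 0
  g_2((-3, 0)) = 3
Stationarity residual: grad f(x) + sum_i lambda_i a_i = (0, 0)
  -> stationarity OK
Primal feasibility (all g_i <= 0): FAILS
Dual feasibility (all lambda_i >= 0): OK
Complementary slackness (lambda_i * g_i(x) = 0 for all i): OK

Verdict: the first failing condition is primal_feasibility -> primal.

primal


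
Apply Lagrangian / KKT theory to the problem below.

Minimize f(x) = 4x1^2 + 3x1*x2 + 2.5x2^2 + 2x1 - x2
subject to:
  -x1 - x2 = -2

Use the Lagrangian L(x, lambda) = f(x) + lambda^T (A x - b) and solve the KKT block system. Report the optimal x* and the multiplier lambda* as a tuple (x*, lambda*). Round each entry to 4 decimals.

Form the Lagrangian:
  L(x, lambda) = (1/2) x^T Q x + c^T x + lambda^T (A x - b)
Stationarity (grad_x L = 0): Q x + c + A^T lambda = 0.
Primal feasibility: A x = b.

This gives the KKT block system:
  [ Q   A^T ] [ x     ]   [-c ]
  [ A    0  ] [ lambda ] = [ b ]

Solving the linear system:
  x*      = (0.1429, 1.8571)
  lambda* = (8.7143)
  f(x*)   = 7.9286

x* = (0.1429, 1.8571), lambda* = (8.7143)


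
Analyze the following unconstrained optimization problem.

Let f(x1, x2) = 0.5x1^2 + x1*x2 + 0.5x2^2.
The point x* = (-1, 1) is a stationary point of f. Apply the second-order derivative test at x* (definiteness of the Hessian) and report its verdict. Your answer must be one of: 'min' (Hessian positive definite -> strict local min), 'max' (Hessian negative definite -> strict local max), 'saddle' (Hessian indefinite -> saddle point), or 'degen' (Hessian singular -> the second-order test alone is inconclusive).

Compute the Hessian H = grad^2 f:
  H = [[1, 1], [1, 1]]
Verify stationarity: grad f(x*) = H x* + g = (0, 0).
Eigenvalues of H: 0, 2.
H has a zero eigenvalue (singular; positive semidefinite but not definite), so H is neither positive definite, negative definite, nor indefinite. The second-order test alone is inconclusive -> degen.
(Indeed, f is constant along the null direction of H through x*, so x* is not a strict local extremum.)

degen


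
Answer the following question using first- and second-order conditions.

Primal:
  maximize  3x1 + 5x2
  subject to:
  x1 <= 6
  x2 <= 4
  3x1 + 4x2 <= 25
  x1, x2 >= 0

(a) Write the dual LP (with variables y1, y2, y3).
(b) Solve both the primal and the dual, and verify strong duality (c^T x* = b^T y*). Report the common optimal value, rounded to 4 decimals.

The standard primal-dual pair for 'max c^T x s.t. A x <= b, x >= 0' is:
  Dual:  min b^T y  s.t.  A^T y >= c,  y >= 0.

So the dual LP is:
  minimize  6y1 + 4y2 + 25y3
  subject to:
    y1 + 3y3 >= 3
    y2 + 4y3 >= 5
    y1, y2, y3 >= 0

Solving the primal: x* = (3, 4).
  primal value c^T x* = 29.
Solving the dual: y* = (0, 1, 1).
  dual value b^T y* = 29.
Strong duality: c^T x* = b^T y*. Confirmed.

29


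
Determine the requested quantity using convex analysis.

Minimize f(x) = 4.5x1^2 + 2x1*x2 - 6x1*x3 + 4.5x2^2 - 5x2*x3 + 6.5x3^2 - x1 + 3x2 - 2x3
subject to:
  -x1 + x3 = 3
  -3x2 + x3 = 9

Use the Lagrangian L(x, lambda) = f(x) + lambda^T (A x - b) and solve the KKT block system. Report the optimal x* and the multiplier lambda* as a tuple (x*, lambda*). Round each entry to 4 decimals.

Form the Lagrangian:
  L(x, lambda) = (1/2) x^T Q x + c^T x + lambda^T (A x - b)
Stationarity (grad_x L = 0): Q x + c + A^T lambda = 0.
Primal feasibility: A x = b.

This gives the KKT block system:
  [ Q   A^T ] [ x     ]   [-c ]
  [ A    0  ] [ lambda ] = [ b ]

Solving the linear system:
  x*      = (-1.5556, -2.5185, 1.4444)
  lambda* = (-28.7037, -10)
  f(x*)   = 83.6111

x* = (-1.5556, -2.5185, 1.4444), lambda* = (-28.7037, -10)


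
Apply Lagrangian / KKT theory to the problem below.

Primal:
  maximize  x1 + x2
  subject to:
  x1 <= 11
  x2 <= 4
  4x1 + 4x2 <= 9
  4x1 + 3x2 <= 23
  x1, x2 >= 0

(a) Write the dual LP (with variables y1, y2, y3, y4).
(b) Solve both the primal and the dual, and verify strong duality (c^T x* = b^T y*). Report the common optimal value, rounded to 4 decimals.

The standard primal-dual pair for 'max c^T x s.t. A x <= b, x >= 0' is:
  Dual:  min b^T y  s.t.  A^T y >= c,  y >= 0.

So the dual LP is:
  minimize  11y1 + 4y2 + 9y3 + 23y4
  subject to:
    y1 + 4y3 + 4y4 >= 1
    y2 + 4y3 + 3y4 >= 1
    y1, y2, y3, y4 >= 0

Solving the primal: x* = (2.25, 0).
  primal value c^T x* = 2.25.
Solving the dual: y* = (0, 0, 0.25, 0).
  dual value b^T y* = 2.25.
Strong duality: c^T x* = b^T y*. Confirmed.

2.25


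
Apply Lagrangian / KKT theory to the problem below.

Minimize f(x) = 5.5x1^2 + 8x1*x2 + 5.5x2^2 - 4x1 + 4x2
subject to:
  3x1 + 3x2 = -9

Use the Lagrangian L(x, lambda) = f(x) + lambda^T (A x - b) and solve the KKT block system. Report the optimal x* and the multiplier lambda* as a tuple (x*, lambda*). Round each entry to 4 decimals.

Form the Lagrangian:
  L(x, lambda) = (1/2) x^T Q x + c^T x + lambda^T (A x - b)
Stationarity (grad_x L = 0): Q x + c + A^T lambda = 0.
Primal feasibility: A x = b.

This gives the KKT block system:
  [ Q   A^T ] [ x     ]   [-c ]
  [ A    0  ] [ lambda ] = [ b ]

Solving the linear system:
  x*      = (-0.1667, -2.8333)
  lambda* = (9.5)
  f(x*)   = 37.4167

x* = (-0.1667, -2.8333), lambda* = (9.5)


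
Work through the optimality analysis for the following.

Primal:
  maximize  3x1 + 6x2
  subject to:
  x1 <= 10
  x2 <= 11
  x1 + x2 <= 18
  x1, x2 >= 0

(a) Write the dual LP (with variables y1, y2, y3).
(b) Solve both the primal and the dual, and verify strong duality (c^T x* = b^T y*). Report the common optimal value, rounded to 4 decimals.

The standard primal-dual pair for 'max c^T x s.t. A x <= b, x >= 0' is:
  Dual:  min b^T y  s.t.  A^T y >= c,  y >= 0.

So the dual LP is:
  minimize  10y1 + 11y2 + 18y3
  subject to:
    y1 + y3 >= 3
    y2 + y3 >= 6
    y1, y2, y3 >= 0

Solving the primal: x* = (7, 11).
  primal value c^T x* = 87.
Solving the dual: y* = (0, 3, 3).
  dual value b^T y* = 87.
Strong duality: c^T x* = b^T y*. Confirmed.

87


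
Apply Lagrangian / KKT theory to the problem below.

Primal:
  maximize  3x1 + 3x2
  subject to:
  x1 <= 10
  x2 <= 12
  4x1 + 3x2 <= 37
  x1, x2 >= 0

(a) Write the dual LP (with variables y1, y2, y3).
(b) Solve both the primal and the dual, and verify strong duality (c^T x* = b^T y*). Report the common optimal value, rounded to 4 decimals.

The standard primal-dual pair for 'max c^T x s.t. A x <= b, x >= 0' is:
  Dual:  min b^T y  s.t.  A^T y >= c,  y >= 0.

So the dual LP is:
  minimize  10y1 + 12y2 + 37y3
  subject to:
    y1 + 4y3 >= 3
    y2 + 3y3 >= 3
    y1, y2, y3 >= 0

Solving the primal: x* = (0.25, 12).
  primal value c^T x* = 36.75.
Solving the dual: y* = (0, 0.75, 0.75).
  dual value b^T y* = 36.75.
Strong duality: c^T x* = b^T y*. Confirmed.

36.75


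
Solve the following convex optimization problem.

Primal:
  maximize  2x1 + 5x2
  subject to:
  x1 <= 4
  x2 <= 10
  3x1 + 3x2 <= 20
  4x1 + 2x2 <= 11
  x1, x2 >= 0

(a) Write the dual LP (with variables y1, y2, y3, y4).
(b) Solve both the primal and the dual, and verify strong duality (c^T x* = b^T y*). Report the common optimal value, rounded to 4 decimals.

The standard primal-dual pair for 'max c^T x s.t. A x <= b, x >= 0' is:
  Dual:  min b^T y  s.t.  A^T y >= c,  y >= 0.

So the dual LP is:
  minimize  4y1 + 10y2 + 20y3 + 11y4
  subject to:
    y1 + 3y3 + 4y4 >= 2
    y2 + 3y3 + 2y4 >= 5
    y1, y2, y3, y4 >= 0

Solving the primal: x* = (0, 5.5).
  primal value c^T x* = 27.5.
Solving the dual: y* = (0, 0, 0, 2.5).
  dual value b^T y* = 27.5.
Strong duality: c^T x* = b^T y*. Confirmed.

27.5
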